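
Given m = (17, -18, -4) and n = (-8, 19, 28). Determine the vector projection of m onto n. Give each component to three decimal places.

m · n = 17·(-8) + (-18)·19 + (-4)·28 = -136 - 342 - 112 = -590
|n|² = 64 + 361 + 784 = 1209
proj_n m = (-590/1209) · (-8, 19, 28) ≈ (3.904, -9.272, -13.664)

(3.904, -9.272, -13.664)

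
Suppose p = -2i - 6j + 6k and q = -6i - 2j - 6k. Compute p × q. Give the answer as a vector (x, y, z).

(48, -48, -32)

i: (-6)·(-6) - 6·(-2) = 36 - (-12) = 48
j: 6·(-6) - (-2)·(-6) = -36 - 12 = -48
k: (-2)·(-2) - (-6)·(-6) = 4 - 36 = -32
p × q = (48, -48, -32)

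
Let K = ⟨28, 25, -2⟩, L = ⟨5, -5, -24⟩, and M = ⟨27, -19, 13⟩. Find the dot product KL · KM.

1013

KL = L − K = (-23, -30, -22)
KM = M − K = (-1, -44, 15)
KL · KM = (-23)·(-1) + (-30)·(-44) + (-22)·15 = 23 + 1320 - 330 = 1013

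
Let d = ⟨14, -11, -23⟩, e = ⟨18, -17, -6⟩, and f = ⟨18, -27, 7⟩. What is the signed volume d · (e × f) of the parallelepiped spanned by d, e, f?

2780

e × f:
i: (-17)·7 - (-6)·(-27) = -119 - 162 = -281
j: (-6)·18 - 18·7 = -108 - 126 = -234
k: 18·(-27) - (-17)·18 = -486 - (-306) = -180
e × f = (-281, -234, -180)
d · (e × f) = 14·(-281) + (-11)·(-234) + (-23)·(-180) = -3934 + 2574 + 4140 = 2780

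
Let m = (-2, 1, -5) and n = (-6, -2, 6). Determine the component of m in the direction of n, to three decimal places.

m · n = (-2)·(-6) + 1·(-2) + (-5)·6 = 12 - 2 - 30 = -20
|n| = √(36 + 4 + 36) = √76 ≈ 8.7178
comp_n m = -20 / √76 ≈ -2.294

-2.294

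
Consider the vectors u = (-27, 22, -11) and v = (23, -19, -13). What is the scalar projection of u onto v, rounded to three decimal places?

-27.533

u · v = (-27)·23 + 22·(-19) + (-11)·(-13) = -621 - 418 + 143 = -896
|v| = √(529 + 361 + 169) = √1059 ≈ 32.5423
comp_v u = -896 / √1059 ≈ -27.533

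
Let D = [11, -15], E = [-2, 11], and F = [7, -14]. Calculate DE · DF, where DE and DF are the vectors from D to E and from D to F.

78

DE = E − D = (-13, 26)
DF = F − D = (-4, 1)
DE · DF = (-13)·(-4) + 26·1 = 52 + 26 = 78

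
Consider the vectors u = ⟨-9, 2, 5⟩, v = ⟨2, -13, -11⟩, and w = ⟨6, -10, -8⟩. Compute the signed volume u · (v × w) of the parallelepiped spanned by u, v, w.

v × w:
i: (-13)·(-8) - (-11)·(-10) = 104 - 110 = -6
j: (-11)·6 - 2·(-8) = -66 - (-16) = -50
k: 2·(-10) - (-13)·6 = -20 - (-78) = 58
v × w = (-6, -50, 58)
u · (v × w) = (-9)·(-6) + 2·(-50) + 5·58 = 54 - 100 + 290 = 244

244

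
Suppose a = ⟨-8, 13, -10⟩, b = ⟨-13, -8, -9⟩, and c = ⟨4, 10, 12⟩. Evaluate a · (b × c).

2588

b × c:
i: (-8)·12 - (-9)·10 = -96 - (-90) = -6
j: (-9)·4 - (-13)·12 = -36 - (-156) = 120
k: (-13)·10 - (-8)·4 = -130 - (-32) = -98
b × c = (-6, 120, -98)
a · (b × c) = (-8)·(-6) + 13·120 + (-10)·(-98) = 48 + 1560 + 980 = 2588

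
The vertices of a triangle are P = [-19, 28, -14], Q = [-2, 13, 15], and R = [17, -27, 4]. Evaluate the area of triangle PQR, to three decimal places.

PQ = (17, -15, 29),  PR = (36, -55, 18)
i: (-15)·18 - 29·(-55) = -270 - (-1595) = 1325
j: 29·36 - 17·18 = 1044 - 306 = 738
k: 17·(-55) - (-15)·36 = -935 - (-540) = -395
PQ × PR = (1325, 738, -395)
|PQ × PR| = √2456294 ≈ 1567.2568
area = ½ · 1567.2568 ≈ 783.628

783.628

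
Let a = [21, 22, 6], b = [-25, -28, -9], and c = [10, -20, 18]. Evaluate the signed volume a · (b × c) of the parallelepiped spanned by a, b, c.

-1764

b × c:
i: (-28)·18 - (-9)·(-20) = -504 - 180 = -684
j: (-9)·10 - (-25)·18 = -90 - (-450) = 360
k: (-25)·(-20) - (-28)·10 = 500 - (-280) = 780
b × c = (-684, 360, 780)
a · (b × c) = 21·(-684) + 22·360 + 6·780 = -14364 + 7920 + 4680 = -1764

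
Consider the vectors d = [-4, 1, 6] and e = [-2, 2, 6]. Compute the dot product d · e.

46

d · e = (-4)·(-2) + 1·2 + 6·6 = 8 + 2 + 36 = 46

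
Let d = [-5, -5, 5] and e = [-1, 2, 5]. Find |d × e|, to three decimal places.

43.012

i: (-5)·5 - 5·2 = -25 - 10 = -35
j: 5·(-1) - (-5)·5 = -5 - (-25) = 20
k: (-5)·2 - (-5)·(-1) = -10 - 5 = -15
d × e = (-35, 20, -15)
|d × e| = √((-35)² + 20² + (-15)²) = √1850 ≈ 43.0116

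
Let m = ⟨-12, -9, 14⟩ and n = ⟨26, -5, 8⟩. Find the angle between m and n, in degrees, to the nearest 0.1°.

105.9

m · n = (-12)·26 + (-9)·(-5) + 14·8 = -312 + 45 + 112 = -155
|m|² = 144 + 81 + 196 = 421,  |m| = √421 ≈ 20.518285
|n|² = 676 + 25 + 64 = 765,  |n| = √765 ≈ 27.658633
cos θ = -155 / (20.518285 · 27.658633) ≈ -0.27312
θ = arccos(-0.27312) ≈ 105.9°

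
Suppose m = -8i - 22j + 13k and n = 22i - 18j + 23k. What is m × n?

(-272, 470, 628)

i: (-22)·23 - 13·(-18) = -506 - (-234) = -272
j: 13·22 - (-8)·23 = 286 - (-184) = 470
k: (-8)·(-18) - (-22)·22 = 144 - (-484) = 628
m × n = (-272, 470, 628)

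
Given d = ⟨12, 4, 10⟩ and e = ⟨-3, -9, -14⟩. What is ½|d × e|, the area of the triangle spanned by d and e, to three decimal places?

i: 4·(-14) - 10·(-9) = -56 - (-90) = 34
j: 10·(-3) - 12·(-14) = -30 - (-168) = 138
k: 12·(-9) - 4·(-3) = -108 - (-12) = -96
d × e = (34, 138, -96)
|d × e| = √(34² + 138² + (-96)²) = √29416 ≈ 171.5109
area = ½ · 171.5109 ≈ 85.755

85.755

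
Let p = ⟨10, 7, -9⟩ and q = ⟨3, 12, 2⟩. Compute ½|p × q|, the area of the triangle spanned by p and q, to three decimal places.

i: 7·2 - (-9)·12 = 14 - (-108) = 122
j: (-9)·3 - 10·2 = -27 - 20 = -47
k: 10·12 - 7·3 = 120 - 21 = 99
p × q = (122, -47, 99)
|p × q| = √(122² + (-47)² + 99²) = √26894 ≈ 163.9939
area = ½ · 163.9939 ≈ 81.997

81.997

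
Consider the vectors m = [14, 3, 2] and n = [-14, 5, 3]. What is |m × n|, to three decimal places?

i: 3·3 - 2·5 = 9 - 10 = -1
j: 2·(-14) - 14·3 = -28 - 42 = -70
k: 14·5 - 3·(-14) = 70 - (-42) = 112
m × n = (-1, -70, 112)
|m × n| = √((-1)² + (-70)² + 112²) = √17445 ≈ 132.0795

132.080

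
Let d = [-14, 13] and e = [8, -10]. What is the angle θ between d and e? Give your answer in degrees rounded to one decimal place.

d · e = (-14)·8 + 13·(-10) = -112 - 130 = -242
|d|² = 196 + 169 = 365,  |d| = √365 ≈ 19.104973
|e|² = 64 + 100 = 164,  |e| = √164 ≈ 12.806248
cos θ = -242 / (19.104973 · 12.806248) ≈ -0.98912
θ = arccos(-0.98912) ≈ 171.5°

171.5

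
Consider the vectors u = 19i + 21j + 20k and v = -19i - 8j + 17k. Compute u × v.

(517, -703, 247)

i: 21·17 - 20·(-8) = 357 - (-160) = 517
j: 20·(-19) - 19·17 = -380 - 323 = -703
k: 19·(-8) - 21·(-19) = -152 - (-399) = 247
u × v = (517, -703, 247)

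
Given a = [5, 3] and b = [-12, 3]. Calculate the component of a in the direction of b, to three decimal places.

a · b = 5·(-12) + 3·3 = -60 + 9 = -51
|b| = √(144 + 9) = √153 ≈ 12.3693
comp_b a = -51 / √153 ≈ -4.123

-4.123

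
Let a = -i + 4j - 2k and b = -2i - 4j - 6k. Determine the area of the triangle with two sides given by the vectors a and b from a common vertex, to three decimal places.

i: 4·(-6) - (-2)·(-4) = -24 - 8 = -32
j: (-2)·(-2) - (-1)·(-6) = 4 - 6 = -2
k: (-1)·(-4) - 4·(-2) = 4 - (-8) = 12
a × b = (-32, -2, 12)
|a × b| = √((-32)² + (-2)² + 12²) = √1172 ≈ 34.2345
area = ½ · 34.2345 ≈ 17.117

17.117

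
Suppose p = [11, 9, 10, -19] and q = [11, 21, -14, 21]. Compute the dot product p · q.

p · q = 11·11 + 9·21 + 10·(-14) + (-19)·21 = 121 + 189 - 140 - 399 = -229

-229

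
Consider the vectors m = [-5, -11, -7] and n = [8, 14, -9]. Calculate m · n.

-131

m · n = (-5)·8 + (-11)·14 + (-7)·(-9) = -40 - 154 + 63 = -131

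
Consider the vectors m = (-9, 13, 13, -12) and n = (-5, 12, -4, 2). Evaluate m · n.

m · n = (-9)·(-5) + 13·12 + 13·(-4) + (-12)·2 = 45 + 156 - 52 - 24 = 125

125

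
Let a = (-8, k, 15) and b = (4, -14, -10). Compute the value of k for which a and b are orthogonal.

-13

a · b = (-8)·4 + k·(-14) + 15·(-10) = -182 - 14k
Set equal to 0: -14k = 182, so k = -13.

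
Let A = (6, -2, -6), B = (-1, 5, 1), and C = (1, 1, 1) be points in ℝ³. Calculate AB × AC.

(28, 14, 14)

AB = (-7, 7, 7)
AC = (-5, 3, 7)
i: 7·7 - 7·3 = 49 - 21 = 28
j: 7·(-5) - (-7)·7 = -35 - (-49) = 14
k: (-7)·3 - 7·(-5) = -21 - (-35) = 14
AB × AC = (28, 14, 14)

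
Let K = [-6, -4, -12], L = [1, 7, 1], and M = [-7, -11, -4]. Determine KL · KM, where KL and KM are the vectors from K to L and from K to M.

20

KL = L − K = (7, 11, 13)
KM = M − K = (-1, -7, 8)
KL · KM = 7·(-1) + 11·(-7) + 13·8 = -7 - 77 + 104 = 20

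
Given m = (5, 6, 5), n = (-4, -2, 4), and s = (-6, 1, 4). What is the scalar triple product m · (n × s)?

n × s:
i: (-2)·4 - 4·1 = -8 - 4 = -12
j: 4·(-6) - (-4)·4 = -24 - (-16) = -8
k: (-4)·1 - (-2)·(-6) = -4 - 12 = -16
n × s = (-12, -8, -16)
m · (n × s) = 5·(-12) + 6·(-8) + 5·(-16) = -60 - 48 - 80 = -188

-188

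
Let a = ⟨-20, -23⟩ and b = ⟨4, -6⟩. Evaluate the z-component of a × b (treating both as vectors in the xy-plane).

212

(-20)·(-6) - (-23)·4 = 120 - (-92) = 212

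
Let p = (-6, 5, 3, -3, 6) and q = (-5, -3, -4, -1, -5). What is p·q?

-24

p · q = (-6)·(-5) + 5·(-3) + 3·(-4) + (-3)·(-1) + 6·(-5) = 30 - 15 - 12 + 3 - 30 = -24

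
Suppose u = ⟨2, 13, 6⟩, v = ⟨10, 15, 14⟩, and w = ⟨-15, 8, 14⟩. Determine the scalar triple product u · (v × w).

v × w:
i: 15·14 - 14·8 = 210 - 112 = 98
j: 14·(-15) - 10·14 = -210 - 140 = -350
k: 10·8 - 15·(-15) = 80 - (-225) = 305
v × w = (98, -350, 305)
u · (v × w) = 2·98 + 13·(-350) + 6·305 = 196 - 4550 + 1830 = -2524

-2524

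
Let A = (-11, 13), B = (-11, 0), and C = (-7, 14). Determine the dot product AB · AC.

AB = B − A = (0, -13)
AC = C − A = (4, 1)
AB · AC = 0·4 + (-13)·1 = 0 - 13 = -13

-13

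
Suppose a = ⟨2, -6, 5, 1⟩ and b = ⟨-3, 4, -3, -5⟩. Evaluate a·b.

a · b = 2·(-3) + (-6)·4 + 5·(-3) + 1·(-5) = -6 - 24 - 15 - 5 = -50

-50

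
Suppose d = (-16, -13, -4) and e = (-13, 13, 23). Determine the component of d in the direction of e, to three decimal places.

d · e = (-16)·(-13) + (-13)·13 + (-4)·23 = 208 - 169 - 92 = -53
|e| = √(169 + 169 + 529) = √867 ≈ 29.4449
comp_e d = -53 / √867 ≈ -1.800

-1.800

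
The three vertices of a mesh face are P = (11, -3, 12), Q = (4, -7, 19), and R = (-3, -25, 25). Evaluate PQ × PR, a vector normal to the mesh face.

PQ = (-7, -4, 7)
PR = (-14, -22, 13)
i: (-4)·13 - 7·(-22) = -52 - (-154) = 102
j: 7·(-14) - (-7)·13 = -98 - (-91) = -7
k: (-7)·(-22) - (-4)·(-14) = 154 - 56 = 98
PQ × PR = (102, -7, 98)

(102, -7, 98)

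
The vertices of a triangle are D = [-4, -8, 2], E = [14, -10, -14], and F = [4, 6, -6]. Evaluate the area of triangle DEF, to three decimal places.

180.056

DE = (18, -2, -16),  DF = (8, 14, -8)
i: (-2)·(-8) - (-16)·14 = 16 - (-224) = 240
j: (-16)·8 - 18·(-8) = -128 - (-144) = 16
k: 18·14 - (-2)·8 = 252 - (-16) = 268
DE × DF = (240, 16, 268)
|DE × DF| = √129680 ≈ 360.1111
area = ½ · 360.1111 ≈ 180.056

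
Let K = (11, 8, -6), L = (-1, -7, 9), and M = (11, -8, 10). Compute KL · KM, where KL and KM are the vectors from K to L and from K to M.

480

KL = L − K = (-12, -15, 15)
KM = M − K = (0, -16, 16)
KL · KM = (-12)·0 + (-15)·(-16) + 15·16 = 0 + 240 + 240 = 480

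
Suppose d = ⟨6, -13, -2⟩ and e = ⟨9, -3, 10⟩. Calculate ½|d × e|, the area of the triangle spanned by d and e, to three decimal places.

92.711

i: (-13)·10 - (-2)·(-3) = -130 - 6 = -136
j: (-2)·9 - 6·10 = -18 - 60 = -78
k: 6·(-3) - (-13)·9 = -18 - (-117) = 99
d × e = (-136, -78, 99)
|d × e| = √((-136)² + (-78)² + 99²) = √34381 ≈ 185.4211
area = ½ · 185.4211 ≈ 92.711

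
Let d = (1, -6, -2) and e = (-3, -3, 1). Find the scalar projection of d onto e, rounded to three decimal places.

d · e = 1·(-3) + (-6)·(-3) + (-2)·1 = -3 + 18 - 2 = 13
|e| = √(9 + 9 + 1) = √19 ≈ 4.3589
comp_e d = 13 / √19 ≈ 2.982

2.982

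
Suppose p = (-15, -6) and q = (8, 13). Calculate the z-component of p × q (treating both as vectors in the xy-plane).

(-15)·13 - (-6)·8 = -195 - (-48) = -147

-147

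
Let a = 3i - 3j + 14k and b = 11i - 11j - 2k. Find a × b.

i: (-3)·(-2) - 14·(-11) = 6 - (-154) = 160
j: 14·11 - 3·(-2) = 154 - (-6) = 160
k: 3·(-11) - (-3)·11 = -33 - (-33) = 0
a × b = (160, 160, 0)

(160, 160, 0)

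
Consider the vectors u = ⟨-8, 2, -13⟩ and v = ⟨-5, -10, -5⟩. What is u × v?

(-140, 25, 90)

i: 2·(-5) - (-13)·(-10) = -10 - 130 = -140
j: (-13)·(-5) - (-8)·(-5) = 65 - 40 = 25
k: (-8)·(-10) - 2·(-5) = 80 - (-10) = 90
u × v = (-140, 25, 90)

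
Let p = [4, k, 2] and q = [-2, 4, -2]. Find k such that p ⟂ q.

3

p · q = 4·(-2) + k·4 + 2·(-2) = -12 + 4k
Set equal to 0: 4k = 12, so k = 3.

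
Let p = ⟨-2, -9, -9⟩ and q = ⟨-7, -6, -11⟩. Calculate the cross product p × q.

(45, 41, -51)

i: (-9)·(-11) - (-9)·(-6) = 99 - 54 = 45
j: (-9)·(-7) - (-2)·(-11) = 63 - 22 = 41
k: (-2)·(-6) - (-9)·(-7) = 12 - 63 = -51
p × q = (45, 41, -51)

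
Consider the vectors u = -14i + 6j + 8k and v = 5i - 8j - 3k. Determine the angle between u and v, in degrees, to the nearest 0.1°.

146.5

u · v = (-14)·5 + 6·(-8) + 8·(-3) = -70 - 48 - 24 = -142
|u|² = 196 + 36 + 64 = 296,  |u| = √296 ≈ 17.204651
|v|² = 25 + 64 + 9 = 98,  |v| = √98 ≈ 9.899495
cos θ = -142 / (17.204651 · 9.899495) ≈ -0.83374
θ = arccos(-0.83374) ≈ 146.5°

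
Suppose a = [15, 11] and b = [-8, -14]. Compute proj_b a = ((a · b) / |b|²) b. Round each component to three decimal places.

(8.431, 14.754)

a · b = 15·(-8) + 11·(-14) = -120 - 154 = -274
|b|² = 64 + 196 = 260
proj_b a = (-274/260) · (-8, -14) ≈ (8.431, 14.754)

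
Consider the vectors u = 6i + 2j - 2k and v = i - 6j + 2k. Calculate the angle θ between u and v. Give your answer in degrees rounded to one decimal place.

u · v = 6·1 + 2·(-6) + (-2)·2 = 6 - 12 - 4 = -10
|u|² = 36 + 4 + 4 = 44,  |u| = √44 ≈ 6.633250
|v|² = 1 + 36 + 4 = 41,  |v| = √41 ≈ 6.403124
cos θ = -10 / (6.633250 · 6.403124) ≈ -0.23544
θ = arccos(-0.23544) ≈ 103.6°

103.6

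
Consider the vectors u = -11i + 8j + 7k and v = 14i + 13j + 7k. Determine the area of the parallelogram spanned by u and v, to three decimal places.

i: 8·7 - 7·13 = 56 - 91 = -35
j: 7·14 - (-11)·7 = 98 - (-77) = 175
k: (-11)·13 - 8·14 = -143 - 112 = -255
u × v = (-35, 175, -255)
|u × v| = √((-35)² + 175² + (-255)²) = √96875 ≈ 311.2475

311.247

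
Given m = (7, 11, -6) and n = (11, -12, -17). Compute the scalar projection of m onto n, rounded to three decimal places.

1.997

m · n = 7·11 + 11·(-12) + (-6)·(-17) = 77 - 132 + 102 = 47
|n| = √(121 + 144 + 289) = √554 ≈ 23.5372
comp_n m = 47 / √554 ≈ 1.997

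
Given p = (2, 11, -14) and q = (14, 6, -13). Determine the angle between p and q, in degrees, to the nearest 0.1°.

p · q = 2·14 + 11·6 + (-14)·(-13) = 28 + 66 + 182 = 276
|p|² = 4 + 121 + 196 = 321,  |p| = √321 ≈ 17.916473
|q|² = 196 + 36 + 169 = 401,  |q| = √401 ≈ 20.024984
cos θ = 276 / (17.916473 · 20.024984) ≈ 0.76928
θ = arccos(0.76928) ≈ 39.7°

39.7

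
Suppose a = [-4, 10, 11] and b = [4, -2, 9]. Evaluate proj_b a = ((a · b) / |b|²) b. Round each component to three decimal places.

(2.495, -1.248, 5.614)

a · b = (-4)·4 + 10·(-2) + 11·9 = -16 - 20 + 99 = 63
|b|² = 16 + 4 + 81 = 101
proj_b a = (63/101) · (4, -2, 9) ≈ (2.495, -1.248, 5.614)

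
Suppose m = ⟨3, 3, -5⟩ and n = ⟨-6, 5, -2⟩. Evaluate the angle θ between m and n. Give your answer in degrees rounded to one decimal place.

m · n = 3·(-6) + 3·5 + (-5)·(-2) = -18 + 15 + 10 = 7
|m|² = 9 + 9 + 25 = 43,  |m| = √43 ≈ 6.557439
|n|² = 36 + 25 + 4 = 65,  |n| = √65 ≈ 8.062258
cos θ = 7 / (6.557439 · 8.062258) ≈ 0.13241
θ = arccos(0.13241) ≈ 82.4°

82.4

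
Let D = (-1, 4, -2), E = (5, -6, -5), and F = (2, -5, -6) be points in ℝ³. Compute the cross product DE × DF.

(13, 15, -24)

DE = (6, -10, -3)
DF = (3, -9, -4)
i: (-10)·(-4) - (-3)·(-9) = 40 - 27 = 13
j: (-3)·3 - 6·(-4) = -9 - (-24) = 15
k: 6·(-9) - (-10)·3 = -54 - (-30) = -24
DE × DF = (13, 15, -24)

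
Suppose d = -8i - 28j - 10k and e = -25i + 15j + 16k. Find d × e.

i: (-28)·16 - (-10)·15 = -448 - (-150) = -298
j: (-10)·(-25) - (-8)·16 = 250 - (-128) = 378
k: (-8)·15 - (-28)·(-25) = -120 - 700 = -820
d × e = (-298, 378, -820)

(-298, 378, -820)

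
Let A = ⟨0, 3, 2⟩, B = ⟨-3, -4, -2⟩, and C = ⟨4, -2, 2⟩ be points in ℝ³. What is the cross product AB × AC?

(-20, -16, 43)

AB = (-3, -7, -4)
AC = (4, -5, 0)
i: (-7)·0 - (-4)·(-5) = 0 - 20 = -20
j: (-4)·4 - (-3)·0 = -16 - 0 = -16
k: (-3)·(-5) - (-7)·4 = 15 - (-28) = 43
AB × AC = (-20, -16, 43)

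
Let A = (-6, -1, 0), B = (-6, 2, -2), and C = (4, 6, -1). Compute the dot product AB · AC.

AB = B − A = (0, 3, -2)
AC = C − A = (10, 7, -1)
AB · AC = 0·10 + 3·7 + (-2)·(-1) = 0 + 21 + 2 = 23

23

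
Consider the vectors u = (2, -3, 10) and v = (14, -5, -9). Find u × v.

(77, 158, 32)

i: (-3)·(-9) - 10·(-5) = 27 - (-50) = 77
j: 10·14 - 2·(-9) = 140 - (-18) = 158
k: 2·(-5) - (-3)·14 = -10 - (-42) = 32
u × v = (77, 158, 32)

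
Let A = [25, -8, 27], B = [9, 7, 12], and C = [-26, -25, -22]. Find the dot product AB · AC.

AB = B − A = (-16, 15, -15)
AC = C − A = (-51, -17, -49)
AB · AC = (-16)·(-51) + 15·(-17) + (-15)·(-49) = 816 - 255 + 735 = 1296

1296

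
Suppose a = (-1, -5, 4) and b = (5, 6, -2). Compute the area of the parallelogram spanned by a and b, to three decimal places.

29.682

i: (-5)·(-2) - 4·6 = 10 - 24 = -14
j: 4·5 - (-1)·(-2) = 20 - 2 = 18
k: (-1)·6 - (-5)·5 = -6 - (-25) = 19
a × b = (-14, 18, 19)
|a × b| = √((-14)² + 18² + 19²) = √881 ≈ 29.6816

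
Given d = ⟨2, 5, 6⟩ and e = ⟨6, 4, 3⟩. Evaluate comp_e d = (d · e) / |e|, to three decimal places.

6.402

d · e = 2·6 + 5·4 + 6·3 = 12 + 20 + 18 = 50
|e| = √(36 + 16 + 9) = √61 ≈ 7.8102
comp_e d = 50 / √61 ≈ 6.402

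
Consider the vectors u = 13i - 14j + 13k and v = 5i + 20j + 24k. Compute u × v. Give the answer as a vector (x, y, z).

(-596, -247, 330)

i: (-14)·24 - 13·20 = -336 - 260 = -596
j: 13·5 - 13·24 = 65 - 312 = -247
k: 13·20 - (-14)·5 = 260 - (-70) = 330
u × v = (-596, -247, 330)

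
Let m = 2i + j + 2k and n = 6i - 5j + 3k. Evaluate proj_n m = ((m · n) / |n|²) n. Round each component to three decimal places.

(1.114, -0.929, 0.557)

m · n = 2·6 + 1·(-5) + 2·3 = 12 - 5 + 6 = 13
|n|² = 36 + 25 + 9 = 70
proj_n m = (13/70) · (6, -5, 3) ≈ (1.114, -0.929, 0.557)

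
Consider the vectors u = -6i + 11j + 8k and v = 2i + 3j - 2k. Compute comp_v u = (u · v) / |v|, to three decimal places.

u · v = (-6)·2 + 11·3 + 8·(-2) = -12 + 33 - 16 = 5
|v| = √(4 + 9 + 4) = √17 ≈ 4.1231
comp_v u = 5 / √17 ≈ 1.213

1.213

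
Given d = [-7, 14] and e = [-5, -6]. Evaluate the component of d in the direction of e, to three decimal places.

-6.274

d · e = (-7)·(-5) + 14·(-6) = 35 - 84 = -49
|e| = √(25 + 36) = √61 ≈ 7.8102
comp_e d = -49 / √61 ≈ -6.274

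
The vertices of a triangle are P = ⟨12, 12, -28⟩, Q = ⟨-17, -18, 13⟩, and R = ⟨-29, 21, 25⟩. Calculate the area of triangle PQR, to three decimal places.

1233.035

PQ = (-29, -30, 41),  PR = (-41, 9, 53)
i: (-30)·53 - 41·9 = -1590 - 369 = -1959
j: 41·(-41) - (-29)·53 = -1681 - (-1537) = -144
k: (-29)·9 - (-30)·(-41) = -261 - 1230 = -1491
PQ × PR = (-1959, -144, -1491)
|PQ × PR| = √6081498 ≈ 2466.0693
area = ½ · 2466.0693 ≈ 1233.035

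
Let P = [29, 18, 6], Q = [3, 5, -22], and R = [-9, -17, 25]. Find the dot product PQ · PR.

PQ = Q − P = (-26, -13, -28)
PR = R − P = (-38, -35, 19)
PQ · PR = (-26)·(-38) + (-13)·(-35) + (-28)·19 = 988 + 455 - 532 = 911

911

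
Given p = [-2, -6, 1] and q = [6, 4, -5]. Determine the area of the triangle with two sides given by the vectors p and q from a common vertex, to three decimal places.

19.209

i: (-6)·(-5) - 1·4 = 30 - 4 = 26
j: 1·6 - (-2)·(-5) = 6 - 10 = -4
k: (-2)·4 - (-6)·6 = -8 - (-36) = 28
p × q = (26, -4, 28)
|p × q| = √(26² + (-4)² + 28²) = √1476 ≈ 38.4187
area = ½ · 38.4187 ≈ 19.209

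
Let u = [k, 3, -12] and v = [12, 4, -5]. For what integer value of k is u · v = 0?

u · v = k·12 + 3·4 + (-12)·(-5) = 72 + 12k
Set equal to 0: 12k = -72, so k = -6.

-6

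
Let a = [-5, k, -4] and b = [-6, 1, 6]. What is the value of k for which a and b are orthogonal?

-6

a · b = (-5)·(-6) + k·1 + (-4)·6 = 6 + 1k
Set equal to 0: 1k = -6, so k = -6.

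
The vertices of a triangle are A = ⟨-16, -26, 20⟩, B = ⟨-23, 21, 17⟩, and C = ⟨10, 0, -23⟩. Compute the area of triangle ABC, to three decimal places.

1213.477

AB = (-7, 47, -3),  AC = (26, 26, -43)
i: 47·(-43) - (-3)·26 = -2021 - (-78) = -1943
j: (-3)·26 - (-7)·(-43) = -78 - 301 = -379
k: (-7)·26 - 47·26 = -182 - 1222 = -1404
AB × AC = (-1943, -379, -1404)
|AB × AC| = √5890106 ≈ 2426.9541
area = ½ · 2426.9541 ≈ 1213.477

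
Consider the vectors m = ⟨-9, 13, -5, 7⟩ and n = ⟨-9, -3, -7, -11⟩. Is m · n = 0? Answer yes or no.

m · n = (-9)·(-9) + 13·(-3) + (-5)·(-7) + 7·(-11) = 81 - 39 + 35 - 77 = 0
Zero, so the vectors are orthogonal.

yes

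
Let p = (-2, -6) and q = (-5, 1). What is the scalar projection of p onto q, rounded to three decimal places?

0.784

p · q = (-2)·(-5) + (-6)·1 = 10 - 6 = 4
|q| = √(25 + 1) = √26 ≈ 5.0990
comp_q p = 4 / √26 ≈ 0.784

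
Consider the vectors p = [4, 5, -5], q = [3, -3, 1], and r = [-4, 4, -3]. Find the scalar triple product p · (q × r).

q × r:
i: (-3)·(-3) - 1·4 = 9 - 4 = 5
j: 1·(-4) - 3·(-3) = -4 - (-9) = 5
k: 3·4 - (-3)·(-4) = 12 - 12 = 0
q × r = (5, 5, 0)
p · (q × r) = 4·5 + 5·5 + (-5)·0 = 20 + 25 + 0 = 45

45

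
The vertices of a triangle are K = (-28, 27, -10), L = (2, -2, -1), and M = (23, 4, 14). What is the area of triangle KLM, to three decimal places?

482.121

KL = (30, -29, 9),  KM = (51, -23, 24)
i: (-29)·24 - 9·(-23) = -696 - (-207) = -489
j: 9·51 - 30·24 = 459 - 720 = -261
k: 30·(-23) - (-29)·51 = -690 - (-1479) = 789
KL × KM = (-489, -261, 789)
|KL × KM| = √929763 ≈ 964.2422
area = ½ · 964.2422 ≈ 482.121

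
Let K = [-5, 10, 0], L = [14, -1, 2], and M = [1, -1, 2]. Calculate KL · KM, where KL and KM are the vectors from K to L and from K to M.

KL = L − K = (19, -11, 2)
KM = M − K = (6, -11, 2)
KL · KM = 19·6 + (-11)·(-11) + 2·2 = 114 + 121 + 4 = 239

239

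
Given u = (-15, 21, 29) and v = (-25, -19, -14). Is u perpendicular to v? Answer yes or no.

u · v = (-15)·(-25) + 21·(-19) + 29·(-14) = 375 - 399 - 406 = -430
Nonzero, so the vectors are not orthogonal.

no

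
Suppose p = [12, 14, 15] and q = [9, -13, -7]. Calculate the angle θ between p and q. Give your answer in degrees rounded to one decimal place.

115.8

p · q = 12·9 + 14·(-13) + 15·(-7) = 108 - 182 - 105 = -179
|p|² = 144 + 196 + 225 = 565,  |p| = √565 ≈ 23.769729
|q|² = 81 + 169 + 49 = 299,  |q| = √299 ≈ 17.291616
cos θ = -179 / (23.769729 · 17.291616) ≈ -0.43551
θ = arccos(-0.43551) ≈ 115.8°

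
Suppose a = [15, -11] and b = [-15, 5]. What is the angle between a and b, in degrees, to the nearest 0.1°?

a · b = 15·(-15) + (-11)·5 = -225 - 55 = -280
|a|² = 225 + 121 = 346,  |a| = √346 ≈ 18.601075
|b|² = 225 + 25 = 250,  |b| = √250 ≈ 15.811388
cos θ = -280 / (18.601075 · 15.811388) ≈ -0.95203
θ = arccos(-0.95203) ≈ 162.2°

162.2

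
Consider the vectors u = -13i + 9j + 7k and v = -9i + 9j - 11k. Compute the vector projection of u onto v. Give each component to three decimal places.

u · v = (-13)·(-9) + 9·9 + 7·(-11) = 117 + 81 - 77 = 121
|v|² = 81 + 81 + 121 = 283
proj_v u = (121/283) · (-9, 9, -11) ≈ (-3.848, 3.848, -4.703)

(-3.848, 3.848, -4.703)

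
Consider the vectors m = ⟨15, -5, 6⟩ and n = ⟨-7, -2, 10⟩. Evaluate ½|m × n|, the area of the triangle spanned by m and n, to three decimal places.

103.118

i: (-5)·10 - 6·(-2) = -50 - (-12) = -38
j: 6·(-7) - 15·10 = -42 - 150 = -192
k: 15·(-2) - (-5)·(-7) = -30 - 35 = -65
m × n = (-38, -192, -65)
|m × n| = √((-38)² + (-192)² + (-65)²) = √42533 ≈ 206.2353
area = ½ · 206.2353 ≈ 103.118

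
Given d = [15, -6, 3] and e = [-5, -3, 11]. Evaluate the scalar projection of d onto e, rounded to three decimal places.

d · e = 15·(-5) + (-6)·(-3) + 3·11 = -75 + 18 + 33 = -24
|e| = √(25 + 9 + 121) = √155 ≈ 12.4499
comp_e d = -24 / √155 ≈ -1.928

-1.928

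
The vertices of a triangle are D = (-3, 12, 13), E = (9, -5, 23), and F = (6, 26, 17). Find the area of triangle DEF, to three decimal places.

DE = (12, -17, 10),  DF = (9, 14, 4)
i: (-17)·4 - 10·14 = -68 - 140 = -208
j: 10·9 - 12·4 = 90 - 48 = 42
k: 12·14 - (-17)·9 = 168 - (-153) = 321
DE × DF = (-208, 42, 321)
|DE × DF| = √148069 ≈ 384.7973
area = ½ · 384.7973 ≈ 192.399

192.399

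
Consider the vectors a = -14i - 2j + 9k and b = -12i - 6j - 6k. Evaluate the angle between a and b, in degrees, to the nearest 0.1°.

a · b = (-14)·(-12) + (-2)·(-6) + 9·(-6) = 168 + 12 - 54 = 126
|a|² = 196 + 4 + 81 = 281,  |a| = √281 ≈ 16.763055
|b|² = 144 + 36 + 36 = 216,  |b| = √216 ≈ 14.696938
cos θ = 126 / (16.763055 · 14.696938) ≈ 0.51144
θ = arccos(0.51144) ≈ 59.2°

59.2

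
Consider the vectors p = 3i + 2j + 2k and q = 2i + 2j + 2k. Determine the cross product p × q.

i: 2·2 - 2·2 = 4 - 4 = 0
j: 2·2 - 3·2 = 4 - 6 = -2
k: 3·2 - 2·2 = 6 - 4 = 2
p × q = (0, -2, 2)

(0, -2, 2)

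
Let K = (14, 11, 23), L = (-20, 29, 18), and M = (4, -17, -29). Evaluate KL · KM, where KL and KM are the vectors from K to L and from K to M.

96

KL = L − K = (-34, 18, -5)
KM = M − K = (-10, -28, -52)
KL · KM = (-34)·(-10) + 18·(-28) + (-5)·(-52) = 340 - 504 + 260 = 96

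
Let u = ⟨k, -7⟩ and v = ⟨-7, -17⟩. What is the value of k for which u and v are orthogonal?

u · v = k·(-7) + (-7)·(-17) = 119 - 7k
Set equal to 0: -7k = -119, so k = 17.

17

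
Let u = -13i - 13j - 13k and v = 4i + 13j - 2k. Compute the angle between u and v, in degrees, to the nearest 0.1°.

129.0

u · v = (-13)·4 + (-13)·13 + (-13)·(-2) = -52 - 169 + 26 = -195
|u|² = 169 + 169 + 169 = 507,  |u| = √507 ≈ 22.516660
|v|² = 16 + 169 + 4 = 189,  |v| = √189 ≈ 13.747727
cos θ = -195 / (22.516660 · 13.747727) ≈ -0.62994
θ = arccos(-0.62994) ≈ 129.0°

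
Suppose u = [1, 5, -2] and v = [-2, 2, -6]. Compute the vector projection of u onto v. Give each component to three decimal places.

(-0.909, 0.909, -2.727)

u · v = 1·(-2) + 5·2 + (-2)·(-6) = -2 + 10 + 12 = 20
|v|² = 4 + 4 + 36 = 44
proj_v u = (20/44) · (-2, 2, -6) ≈ (-0.909, 0.909, -2.727)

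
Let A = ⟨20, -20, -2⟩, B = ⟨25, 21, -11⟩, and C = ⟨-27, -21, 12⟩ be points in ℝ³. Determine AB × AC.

(565, 353, 1922)

AB = (5, 41, -9)
AC = (-47, -1, 14)
i: 41·14 - (-9)·(-1) = 574 - 9 = 565
j: (-9)·(-47) - 5·14 = 423 - 70 = 353
k: 5·(-1) - 41·(-47) = -5 - (-1927) = 1922
AB × AC = (565, 353, 1922)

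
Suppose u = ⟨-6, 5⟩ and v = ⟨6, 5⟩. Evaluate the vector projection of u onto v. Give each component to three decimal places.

u · v = (-6)·6 + 5·5 = -36 + 25 = -11
|v|² = 36 + 25 = 61
proj_v u = (-11/61) · (6, 5) ≈ (-1.082, -0.902)

(-1.082, -0.902)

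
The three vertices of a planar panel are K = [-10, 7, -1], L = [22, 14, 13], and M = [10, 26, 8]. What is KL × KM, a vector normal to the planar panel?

(-203, -8, 468)

KL = (32, 7, 14)
KM = (20, 19, 9)
i: 7·9 - 14·19 = 63 - 266 = -203
j: 14·20 - 32·9 = 280 - 288 = -8
k: 32·19 - 7·20 = 608 - 140 = 468
KL × KM = (-203, -8, 468)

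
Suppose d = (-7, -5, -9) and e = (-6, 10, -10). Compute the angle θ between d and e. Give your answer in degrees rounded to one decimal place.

d · e = (-7)·(-6) + (-5)·10 + (-9)·(-10) = 42 - 50 + 90 = 82
|d|² = 49 + 25 + 81 = 155,  |d| = √155 ≈ 12.449900
|e|² = 36 + 100 + 100 = 236,  |e| = √236 ≈ 15.362291
cos θ = 82 / (12.449900 · 15.362291) ≈ 0.42874
θ = arccos(0.42874) ≈ 64.6°

64.6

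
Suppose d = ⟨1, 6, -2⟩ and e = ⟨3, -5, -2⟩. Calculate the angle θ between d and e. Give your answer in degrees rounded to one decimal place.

125.6

d · e = 1·3 + 6·(-5) + (-2)·(-2) = 3 - 30 + 4 = -23
|d|² = 1 + 36 + 4 = 41,  |d| = √41 ≈ 6.403124
|e|² = 9 + 25 + 4 = 38,  |e| = √38 ≈ 6.164414
cos θ = -23 / (6.403124 · 6.164414) ≈ -0.58270
θ = arccos(-0.58270) ≈ 125.6°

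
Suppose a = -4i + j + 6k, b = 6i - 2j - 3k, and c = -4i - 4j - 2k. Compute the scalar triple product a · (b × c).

-136

b × c:
i: (-2)·(-2) - (-3)·(-4) = 4 - 12 = -8
j: (-3)·(-4) - 6·(-2) = 12 - (-12) = 24
k: 6·(-4) - (-2)·(-4) = -24 - 8 = -32
b × c = (-8, 24, -32)
a · (b × c) = (-4)·(-8) + 1·24 + 6·(-32) = 32 + 24 - 192 = -136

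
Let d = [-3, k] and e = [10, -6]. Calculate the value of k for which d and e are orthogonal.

-5

d · e = (-3)·10 + k·(-6) = -30 - 6k
Set equal to 0: -6k = 30, so k = -5.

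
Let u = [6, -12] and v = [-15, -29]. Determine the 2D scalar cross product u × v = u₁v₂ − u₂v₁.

-354

6·(-29) - (-12)·(-15) = -174 - 180 = -354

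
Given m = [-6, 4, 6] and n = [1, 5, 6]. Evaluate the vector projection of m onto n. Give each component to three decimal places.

(0.806, 4.032, 4.839)

m · n = (-6)·1 + 4·5 + 6·6 = -6 + 20 + 36 = 50
|n|² = 1 + 25 + 36 = 62
proj_n m = (50/62) · (1, 5, 6) ≈ (0.806, 4.032, 4.839)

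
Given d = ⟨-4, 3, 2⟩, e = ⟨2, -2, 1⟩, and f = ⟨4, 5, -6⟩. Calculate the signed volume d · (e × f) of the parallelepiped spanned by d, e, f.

e × f:
i: (-2)·(-6) - 1·5 = 12 - 5 = 7
j: 1·4 - 2·(-6) = 4 - (-12) = 16
k: 2·5 - (-2)·4 = 10 - (-8) = 18
e × f = (7, 16, 18)
d · (e × f) = (-4)·7 + 3·16 + 2·18 = -28 + 48 + 36 = 56

56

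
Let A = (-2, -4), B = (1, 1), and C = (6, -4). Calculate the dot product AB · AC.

AB = B − A = (3, 5)
AC = C − A = (8, 0)
AB · AC = 3·8 + 5·0 = 24 + 0 = 24

24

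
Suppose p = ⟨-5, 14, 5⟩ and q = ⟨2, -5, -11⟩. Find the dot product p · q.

p · q = (-5)·2 + 14·(-5) + 5·(-11) = -10 - 70 - 55 = -135

-135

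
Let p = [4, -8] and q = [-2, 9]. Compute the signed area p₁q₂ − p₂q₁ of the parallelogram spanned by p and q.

4·9 - (-8)·(-2) = 36 - 16 = 20

20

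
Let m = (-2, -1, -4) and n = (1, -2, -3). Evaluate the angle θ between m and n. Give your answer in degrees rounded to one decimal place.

45.6

m · n = (-2)·1 + (-1)·(-2) + (-4)·(-3) = -2 + 2 + 12 = 12
|m|² = 4 + 1 + 16 = 21,  |m| = √21 ≈ 4.582576
|n|² = 1 + 4 + 9 = 14,  |n| = √14 ≈ 3.741657
cos θ = 12 / (4.582576 · 3.741657) ≈ 0.69985
θ = arccos(0.69985) ≈ 45.6°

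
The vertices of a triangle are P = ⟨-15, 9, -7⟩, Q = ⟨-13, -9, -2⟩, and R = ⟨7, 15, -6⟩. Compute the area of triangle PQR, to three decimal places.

212.386

PQ = (2, -18, 5),  PR = (22, 6, 1)
i: (-18)·1 - 5·6 = -18 - 30 = -48
j: 5·22 - 2·1 = 110 - 2 = 108
k: 2·6 - (-18)·22 = 12 - (-396) = 408
PQ × PR = (-48, 108, 408)
|PQ × PR| = √180432 ≈ 424.7729
area = ½ · 424.7729 ≈ 212.386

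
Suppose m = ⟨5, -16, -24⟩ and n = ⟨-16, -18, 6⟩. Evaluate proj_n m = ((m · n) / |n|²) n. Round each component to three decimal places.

m · n = 5·(-16) + (-16)·(-18) + (-24)·6 = -80 + 288 - 144 = 64
|n|² = 256 + 324 + 36 = 616
proj_n m = (64/616) · (-16, -18, 6) ≈ (-1.662, -1.870, 0.623)

(-1.662, -1.870, 0.623)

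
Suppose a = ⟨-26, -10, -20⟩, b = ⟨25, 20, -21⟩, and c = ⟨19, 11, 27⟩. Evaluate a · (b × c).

-7206

b × c:
i: 20·27 - (-21)·11 = 540 - (-231) = 771
j: (-21)·19 - 25·27 = -399 - 675 = -1074
k: 25·11 - 20·19 = 275 - 380 = -105
b × c = (771, -1074, -105)
a · (b × c) = (-26)·771 + (-10)·(-1074) + (-20)·(-105) = -20046 + 10740 + 2100 = -7206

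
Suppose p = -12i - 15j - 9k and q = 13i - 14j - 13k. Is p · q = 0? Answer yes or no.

no

p · q = (-12)·13 + (-15)·(-14) + (-9)·(-13) = -156 + 210 + 117 = 171
Nonzero, so the vectors are not orthogonal.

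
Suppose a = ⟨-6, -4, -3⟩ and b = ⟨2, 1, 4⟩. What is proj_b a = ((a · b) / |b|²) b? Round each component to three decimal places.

a · b = (-6)·2 + (-4)·1 + (-3)·4 = -12 - 4 - 12 = -28
|b|² = 4 + 1 + 16 = 21
proj_b a = (-28/21) · (2, 1, 4) ≈ (-2.667, -1.333, -5.333)

(-2.667, -1.333, -5.333)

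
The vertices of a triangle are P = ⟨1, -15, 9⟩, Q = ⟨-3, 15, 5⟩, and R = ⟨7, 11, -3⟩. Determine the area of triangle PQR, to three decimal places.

194.535

PQ = (-4, 30, -4),  PR = (6, 26, -12)
i: 30·(-12) - (-4)·26 = -360 - (-104) = -256
j: (-4)·6 - (-4)·(-12) = -24 - 48 = -72
k: (-4)·26 - 30·6 = -104 - 180 = -284
PQ × PR = (-256, -72, -284)
|PQ × PR| = √151376 ≈ 389.0707
area = ½ · 389.0707 ≈ 194.535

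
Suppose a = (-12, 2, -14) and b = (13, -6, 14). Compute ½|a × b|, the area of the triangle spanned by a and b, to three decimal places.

36.905

i: 2·14 - (-14)·(-6) = 28 - 84 = -56
j: (-14)·13 - (-12)·14 = -182 - (-168) = -14
k: (-12)·(-6) - 2·13 = 72 - 26 = 46
a × b = (-56, -14, 46)
|a × b| = √((-56)² + (-14)² + 46²) = √5448 ≈ 73.8106
area = ½ · 73.8106 ≈ 36.905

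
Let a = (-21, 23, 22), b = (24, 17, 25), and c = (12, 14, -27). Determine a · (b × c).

b × c:
i: 17·(-27) - 25·14 = -459 - 350 = -809
j: 25·12 - 24·(-27) = 300 - (-648) = 948
k: 24·14 - 17·12 = 336 - 204 = 132
b × c = (-809, 948, 132)
a · (b × c) = (-21)·(-809) + 23·948 + 22·132 = 16989 + 21804 + 2904 = 41697

41697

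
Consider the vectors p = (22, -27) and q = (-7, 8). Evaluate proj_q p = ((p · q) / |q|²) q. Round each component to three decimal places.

(22.920, -26.195)

p · q = 22·(-7) + (-27)·8 = -154 - 216 = -370
|q|² = 49 + 64 = 113
proj_q p = (-370/113) · (-7, 8) ≈ (22.920, -26.195)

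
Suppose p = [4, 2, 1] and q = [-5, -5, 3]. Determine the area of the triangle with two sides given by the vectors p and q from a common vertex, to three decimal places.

11.292

i: 2·3 - 1·(-5) = 6 - (-5) = 11
j: 1·(-5) - 4·3 = -5 - 12 = -17
k: 4·(-5) - 2·(-5) = -20 - (-10) = -10
p × q = (11, -17, -10)
|p × q| = √(11² + (-17)² + (-10)²) = √510 ≈ 22.5832
area = ½ · 22.5832 ≈ 11.292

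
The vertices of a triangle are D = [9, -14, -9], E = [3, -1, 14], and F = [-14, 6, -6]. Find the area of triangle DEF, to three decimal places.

342.930

DE = (-6, 13, 23),  DF = (-23, 20, 3)
i: 13·3 - 23·20 = 39 - 460 = -421
j: 23·(-23) - (-6)·3 = -529 - (-18) = -511
k: (-6)·20 - 13·(-23) = -120 - (-299) = 179
DE × DF = (-421, -511, 179)
|DE × DF| = √470403 ≈ 685.8593
area = ½ · 685.8593 ≈ 342.930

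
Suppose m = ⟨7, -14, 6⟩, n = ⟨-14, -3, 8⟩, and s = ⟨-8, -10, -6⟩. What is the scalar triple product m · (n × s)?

3454

n × s:
i: (-3)·(-6) - 8·(-10) = 18 - (-80) = 98
j: 8·(-8) - (-14)·(-6) = -64 - 84 = -148
k: (-14)·(-10) - (-3)·(-8) = 140 - 24 = 116
n × s = (98, -148, 116)
m · (n × s) = 7·98 + (-14)·(-148) + 6·116 = 686 + 2072 + 696 = 3454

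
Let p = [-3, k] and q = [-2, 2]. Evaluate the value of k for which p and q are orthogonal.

-3

p · q = (-3)·(-2) + k·2 = 6 + 2k
Set equal to 0: 2k = -6, so k = -3.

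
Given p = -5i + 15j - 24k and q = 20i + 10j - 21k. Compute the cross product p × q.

i: 15·(-21) - (-24)·10 = -315 - (-240) = -75
j: (-24)·20 - (-5)·(-21) = -480 - 105 = -585
k: (-5)·10 - 15·20 = -50 - 300 = -350
p × q = (-75, -585, -350)

(-75, -585, -350)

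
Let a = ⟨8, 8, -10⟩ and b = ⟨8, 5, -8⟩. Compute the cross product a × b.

(-14, -16, -24)

i: 8·(-8) - (-10)·5 = -64 - (-50) = -14
j: (-10)·8 - 8·(-8) = -80 - (-64) = -16
k: 8·5 - 8·8 = 40 - 64 = -24
a × b = (-14, -16, -24)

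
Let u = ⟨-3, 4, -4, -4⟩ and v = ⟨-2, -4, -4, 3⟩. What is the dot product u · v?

-6

u · v = (-3)·(-2) + 4·(-4) + (-4)·(-4) + (-4)·3 = 6 - 16 + 16 - 12 = -6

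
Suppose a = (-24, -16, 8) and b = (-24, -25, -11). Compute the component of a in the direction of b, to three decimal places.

24.423

a · b = (-24)·(-24) + (-16)·(-25) + 8·(-11) = 576 + 400 - 88 = 888
|b| = √(576 + 625 + 121) = √1322 ≈ 36.3593
comp_b a = 888 / √1322 ≈ 24.423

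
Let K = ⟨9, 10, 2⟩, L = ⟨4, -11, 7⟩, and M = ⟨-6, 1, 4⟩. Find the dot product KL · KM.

274

KL = L − K = (-5, -21, 5)
KM = M − K = (-15, -9, 2)
KL · KM = (-5)·(-15) + (-21)·(-9) + 5·2 = 75 + 189 + 10 = 274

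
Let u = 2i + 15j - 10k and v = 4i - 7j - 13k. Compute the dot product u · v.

33

u · v = 2·4 + 15·(-7) + (-10)·(-13) = 8 - 105 + 130 = 33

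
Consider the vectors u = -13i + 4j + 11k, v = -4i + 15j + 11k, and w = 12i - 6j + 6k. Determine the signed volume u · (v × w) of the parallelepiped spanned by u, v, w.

v × w:
i: 15·6 - 11·(-6) = 90 - (-66) = 156
j: 11·12 - (-4)·6 = 132 - (-24) = 156
k: (-4)·(-6) - 15·12 = 24 - 180 = -156
v × w = (156, 156, -156)
u · (v × w) = (-13)·156 + 4·156 + 11·(-156) = -2028 + 624 - 1716 = -3120

-3120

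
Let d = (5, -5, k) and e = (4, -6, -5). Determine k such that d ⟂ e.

d · e = 5·4 + (-5)·(-6) + k·(-5) = 50 - 5k
Set equal to 0: -5k = -50, so k = 10.

10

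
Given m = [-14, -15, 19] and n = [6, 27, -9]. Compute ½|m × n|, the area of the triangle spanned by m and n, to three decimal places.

i: (-15)·(-9) - 19·27 = 135 - 513 = -378
j: 19·6 - (-14)·(-9) = 114 - 126 = -12
k: (-14)·27 - (-15)·6 = -378 - (-90) = -288
m × n = (-378, -12, -288)
|m × n| = √((-378)² + (-12)² + (-288)²) = √225972 ≈ 475.3651
area = ½ · 475.3651 ≈ 237.683

237.683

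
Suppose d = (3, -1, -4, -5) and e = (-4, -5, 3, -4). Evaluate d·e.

1

d · e = 3·(-4) + (-1)·(-5) + (-4)·3 + (-5)·(-4) = -12 + 5 - 12 + 20 = 1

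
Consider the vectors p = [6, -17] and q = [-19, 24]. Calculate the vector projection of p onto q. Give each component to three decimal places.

p · q = 6·(-19) + (-17)·24 = -114 - 408 = -522
|q|² = 361 + 576 = 937
proj_q p = (-522/937) · (-19, 24) ≈ (10.585, -13.370)

(10.585, -13.370)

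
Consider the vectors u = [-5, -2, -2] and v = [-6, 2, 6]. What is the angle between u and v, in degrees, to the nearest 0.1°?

73.8

u · v = (-5)·(-6) + (-2)·2 + (-2)·6 = 30 - 4 - 12 = 14
|u|² = 25 + 4 + 4 = 33,  |u| = √33 ≈ 5.744563
|v|² = 36 + 4 + 36 = 76,  |v| = √76 ≈ 8.717798
cos θ = 14 / (5.744563 · 8.717798) ≈ 0.27955
θ = arccos(0.27955) ≈ 73.8°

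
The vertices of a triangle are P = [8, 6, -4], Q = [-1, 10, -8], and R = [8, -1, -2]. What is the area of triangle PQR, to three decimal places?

PQ = (-9, 4, -4),  PR = (0, -7, 2)
i: 4·2 - (-4)·(-7) = 8 - 28 = -20
j: (-4)·0 - (-9)·2 = 0 - (-18) = 18
k: (-9)·(-7) - 4·0 = 63 - 0 = 63
PQ × PR = (-20, 18, 63)
|PQ × PR| = √4693 ≈ 68.5055
area = ½ · 68.5055 ≈ 34.253

34.253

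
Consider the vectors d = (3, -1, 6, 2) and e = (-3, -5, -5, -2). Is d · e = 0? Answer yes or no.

d · e = 3·(-3) + (-1)·(-5) + 6·(-5) + 2·(-2) = -9 + 5 - 30 - 4 = -38
Nonzero, so the vectors are not orthogonal.

no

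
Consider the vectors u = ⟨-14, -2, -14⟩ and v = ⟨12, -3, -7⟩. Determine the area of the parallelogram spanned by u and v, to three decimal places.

i: (-2)·(-7) - (-14)·(-3) = 14 - 42 = -28
j: (-14)·12 - (-14)·(-7) = -168 - 98 = -266
k: (-14)·(-3) - (-2)·12 = 42 - (-24) = 66
u × v = (-28, -266, 66)
|u × v| = √((-28)² + (-266)² + 66²) = √75896 ≈ 275.4923

275.492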